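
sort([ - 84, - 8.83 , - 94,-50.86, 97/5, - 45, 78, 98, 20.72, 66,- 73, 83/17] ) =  [ - 94, -84, - 73,-50.86, -45, - 8.83,83/17 , 97/5, 20.72,66, 78, 98] 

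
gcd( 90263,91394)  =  1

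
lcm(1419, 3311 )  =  9933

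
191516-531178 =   -  339662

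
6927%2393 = 2141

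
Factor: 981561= 3^1 * 7^1*43^1*1087^1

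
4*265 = 1060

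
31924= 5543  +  26381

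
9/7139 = 9/7139 = 0.00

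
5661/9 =629 = 629.00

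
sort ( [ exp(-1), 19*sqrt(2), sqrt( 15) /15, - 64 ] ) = [  -  64 , sqrt ( 15)/15,exp(-1), 19  *sqrt(2)] 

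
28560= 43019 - 14459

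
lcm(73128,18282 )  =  73128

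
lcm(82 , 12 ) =492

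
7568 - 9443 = - 1875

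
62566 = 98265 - 35699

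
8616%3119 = 2378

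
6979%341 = 159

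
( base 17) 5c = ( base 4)1201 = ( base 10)97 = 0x61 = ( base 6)241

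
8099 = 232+7867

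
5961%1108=421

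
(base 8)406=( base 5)2022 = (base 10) 262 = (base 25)AC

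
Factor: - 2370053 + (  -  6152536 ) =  -8522589 = -  3^1*127^1*22369^1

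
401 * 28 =11228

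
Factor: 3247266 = 2^1*3^1*11^1*49201^1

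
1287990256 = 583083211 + 704907045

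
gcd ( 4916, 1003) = 1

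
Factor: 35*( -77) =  - 5^1  *  7^2 *11^1 = - 2695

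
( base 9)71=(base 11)59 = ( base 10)64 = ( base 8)100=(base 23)2i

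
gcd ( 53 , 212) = 53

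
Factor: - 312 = -2^3 *3^1*13^1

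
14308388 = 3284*4357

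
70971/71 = 999 + 42/71 =999.59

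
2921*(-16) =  - 46736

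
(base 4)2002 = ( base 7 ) 244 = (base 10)130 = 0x82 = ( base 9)154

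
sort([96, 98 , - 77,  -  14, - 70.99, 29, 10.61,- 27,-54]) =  [ - 77, - 70.99, - 54,-27,  -  14 , 10.61, 29, 96, 98]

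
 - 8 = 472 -480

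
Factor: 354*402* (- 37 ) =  - 5265396 = - 2^2*3^2*37^1*59^1*67^1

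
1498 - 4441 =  - 2943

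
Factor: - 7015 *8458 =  - 59332870 = - 2^1*5^1*23^1 * 61^1*4229^1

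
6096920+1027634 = 7124554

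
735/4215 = 49/281 = 0.17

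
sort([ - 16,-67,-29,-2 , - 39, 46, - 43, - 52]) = [  -  67, - 52, -43,  -  39,-29, - 16,-2, 46]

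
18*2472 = 44496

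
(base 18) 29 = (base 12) 39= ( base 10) 45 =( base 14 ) 33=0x2D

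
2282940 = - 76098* ( - 30) 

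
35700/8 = 4462 + 1/2 =4462.50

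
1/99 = 1/99 = 0.01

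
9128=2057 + 7071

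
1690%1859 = 1690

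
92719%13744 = 10255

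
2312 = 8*289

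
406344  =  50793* 8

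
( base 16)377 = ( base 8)1567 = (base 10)887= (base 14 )475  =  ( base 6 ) 4035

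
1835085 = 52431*35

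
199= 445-246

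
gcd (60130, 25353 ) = 1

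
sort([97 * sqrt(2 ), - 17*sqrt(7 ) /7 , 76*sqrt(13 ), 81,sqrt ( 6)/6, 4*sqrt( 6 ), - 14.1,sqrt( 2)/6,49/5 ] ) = [ - 14.1, - 17*sqrt( 7 ) /7,sqrt( 2 ) /6,sqrt( 6 ) /6,4*sqrt( 6 )  ,  49/5,81,97*sqrt( 2 ),  76*sqrt( 13)]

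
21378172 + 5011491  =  26389663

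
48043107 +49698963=97742070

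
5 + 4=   9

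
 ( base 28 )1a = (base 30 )18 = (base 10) 38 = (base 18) 22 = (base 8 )46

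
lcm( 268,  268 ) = 268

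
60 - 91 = - 31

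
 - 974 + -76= - 1050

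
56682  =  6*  9447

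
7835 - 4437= 3398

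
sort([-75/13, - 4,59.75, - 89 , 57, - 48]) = [ - 89, - 48, - 75/13,-4, 57, 59.75]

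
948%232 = 20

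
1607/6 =267 + 5/6 = 267.83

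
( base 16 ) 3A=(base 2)111010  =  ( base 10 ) 58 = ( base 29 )20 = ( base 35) 1N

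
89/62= 89/62 = 1.44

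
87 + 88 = 175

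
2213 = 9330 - 7117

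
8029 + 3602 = 11631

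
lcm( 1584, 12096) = 133056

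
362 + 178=540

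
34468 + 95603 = 130071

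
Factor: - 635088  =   - 2^4  *3^1 * 101^1*131^1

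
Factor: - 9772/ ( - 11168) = 2^( - 3 )*7^1 = 7/8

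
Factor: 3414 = 2^1*3^1*569^1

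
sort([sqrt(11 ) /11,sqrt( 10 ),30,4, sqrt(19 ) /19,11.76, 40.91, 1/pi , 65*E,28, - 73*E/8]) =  [ - 73*E/8 , sqrt(19) /19,sqrt( 11 ) /11,1/pi, sqrt (10 ),4,11.76,28, 30,40.91,  65*E]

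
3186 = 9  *354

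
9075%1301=1269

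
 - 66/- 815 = 66/815  =  0.08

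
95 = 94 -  - 1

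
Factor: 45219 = 3^1*15073^1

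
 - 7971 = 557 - 8528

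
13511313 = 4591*2943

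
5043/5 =5043/5= 1008.60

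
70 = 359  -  289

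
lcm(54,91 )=4914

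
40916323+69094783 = 110011106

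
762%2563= 762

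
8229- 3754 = 4475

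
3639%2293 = 1346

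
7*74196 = 519372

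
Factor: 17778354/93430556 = 2^( - 1)*3^1*11^1*97^1*2777^1*23357639^(- 1)  =  8889177/46715278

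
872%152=112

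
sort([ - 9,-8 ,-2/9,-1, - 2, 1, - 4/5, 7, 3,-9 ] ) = [ - 9, - 9, - 8, - 2, - 1 ,-4/5, - 2/9 , 1, 3, 7 ]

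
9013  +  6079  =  15092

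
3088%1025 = 13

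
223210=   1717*130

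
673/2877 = 673/2877=0.23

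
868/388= 2+23/97= 2.24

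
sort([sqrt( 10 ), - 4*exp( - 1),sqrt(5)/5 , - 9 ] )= [-9, -4*exp( - 1), sqrt( 5 ) /5,sqrt(10) ] 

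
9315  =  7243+2072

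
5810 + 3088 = 8898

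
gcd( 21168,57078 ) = 378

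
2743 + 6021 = 8764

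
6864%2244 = 132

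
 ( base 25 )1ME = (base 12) 831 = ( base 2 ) 10010100101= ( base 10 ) 1189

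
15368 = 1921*8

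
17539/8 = 17539/8= 2192.38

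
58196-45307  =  12889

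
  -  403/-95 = 403/95 =4.24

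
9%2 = 1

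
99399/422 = 235  +  229/422 = 235.54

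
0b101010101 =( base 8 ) 525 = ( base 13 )203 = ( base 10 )341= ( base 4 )11111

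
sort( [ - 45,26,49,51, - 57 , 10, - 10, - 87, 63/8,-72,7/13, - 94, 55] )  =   [ - 94, - 87, - 72,-57, - 45, - 10 , 7/13,63/8,10,26,49,51, 55] 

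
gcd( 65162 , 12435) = 1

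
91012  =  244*373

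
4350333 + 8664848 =13015181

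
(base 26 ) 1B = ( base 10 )37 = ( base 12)31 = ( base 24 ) 1d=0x25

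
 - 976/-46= 21 + 5/23  =  21.22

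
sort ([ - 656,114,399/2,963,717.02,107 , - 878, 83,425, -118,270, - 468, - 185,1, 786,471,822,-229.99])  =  [ -878, - 656, - 468, - 229.99, - 185, - 118 , 1,83,107,  114, 399/2,270, 425,471, 717.02,786, 822,963 ] 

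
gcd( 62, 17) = 1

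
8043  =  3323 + 4720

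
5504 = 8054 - 2550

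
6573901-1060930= 5512971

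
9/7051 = 9/7051 = 0.00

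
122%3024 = 122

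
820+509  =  1329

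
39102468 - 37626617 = 1475851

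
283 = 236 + 47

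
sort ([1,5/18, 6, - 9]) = [ - 9, 5/18, 1 , 6 ] 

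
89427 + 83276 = 172703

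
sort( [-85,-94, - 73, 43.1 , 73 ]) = [ - 94, - 85 , -73, 43.1, 73]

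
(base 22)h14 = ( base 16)203E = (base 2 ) 10000000111110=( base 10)8254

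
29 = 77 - 48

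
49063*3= 147189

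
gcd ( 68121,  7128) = 81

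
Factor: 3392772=2^2*3^1*167^1*1693^1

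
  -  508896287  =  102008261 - 610904548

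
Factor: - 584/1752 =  - 3^(- 1) = - 1/3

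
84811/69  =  84811/69 =1229.14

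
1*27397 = 27397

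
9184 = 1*9184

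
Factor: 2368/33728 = 17^( - 1 )*31^( - 1) *37^1  =  37/527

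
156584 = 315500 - 158916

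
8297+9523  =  17820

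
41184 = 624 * 66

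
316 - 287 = 29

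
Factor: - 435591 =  - 3^3  *13^1*17^1*73^1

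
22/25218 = 11/12609= 0.00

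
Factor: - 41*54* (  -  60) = 132840 = 2^3*3^4* 5^1 * 41^1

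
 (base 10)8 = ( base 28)8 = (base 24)8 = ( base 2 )1000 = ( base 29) 8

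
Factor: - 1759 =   -  1759^1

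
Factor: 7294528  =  2^6 * 293^1 * 389^1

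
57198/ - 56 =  -28599/28 = - 1021.39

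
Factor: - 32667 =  - 3^1 * 10889^1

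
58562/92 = 636 + 25/46 = 636.54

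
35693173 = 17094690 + 18598483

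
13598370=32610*417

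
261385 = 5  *52277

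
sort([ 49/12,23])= [49/12, 23 ]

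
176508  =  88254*2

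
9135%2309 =2208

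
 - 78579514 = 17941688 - 96521202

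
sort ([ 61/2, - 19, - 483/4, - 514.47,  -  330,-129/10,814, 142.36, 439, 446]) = [ - 514.47, - 330, - 483/4, - 19 , - 129/10, 61/2, 142.36,  439, 446,814] 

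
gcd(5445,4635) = 45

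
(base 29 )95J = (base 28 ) 9O5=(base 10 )7733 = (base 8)17065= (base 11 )58a0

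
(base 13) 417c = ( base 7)35262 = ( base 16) 2364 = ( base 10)9060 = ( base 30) A20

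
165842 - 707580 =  - 541738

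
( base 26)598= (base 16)e26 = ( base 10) 3622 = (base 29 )48q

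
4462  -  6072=-1610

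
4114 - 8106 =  - 3992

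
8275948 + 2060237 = 10336185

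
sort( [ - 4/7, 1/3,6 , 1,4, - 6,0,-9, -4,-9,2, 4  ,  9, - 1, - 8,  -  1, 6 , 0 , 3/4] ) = [- 9,- 9, - 8, - 6, - 4, - 1,- 1 ,-4/7,0,0, 1/3, 3/4,1,2,  4,4,6, 6,9] 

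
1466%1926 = 1466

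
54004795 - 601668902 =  - 547664107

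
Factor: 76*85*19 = 2^2 * 5^1*17^1*19^2=122740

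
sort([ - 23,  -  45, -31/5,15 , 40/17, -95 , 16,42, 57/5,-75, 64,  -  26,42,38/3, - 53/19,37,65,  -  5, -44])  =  [ - 95, - 75 ,-45, - 44,-26, - 23, - 31/5, - 5,-53/19,40/17,  57/5,38/3,15,16 , 37,42,42,64,65 ]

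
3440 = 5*688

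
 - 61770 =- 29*2130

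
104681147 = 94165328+10515819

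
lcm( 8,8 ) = 8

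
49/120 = 49/120= 0.41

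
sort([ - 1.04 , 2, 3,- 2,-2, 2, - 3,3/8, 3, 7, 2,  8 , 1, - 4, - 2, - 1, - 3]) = [ - 4, - 3, - 3, - 2,  -  2, - 2, - 1.04, - 1,3/8, 1, 2, 2, 2, 3,3,  7, 8 ] 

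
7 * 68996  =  482972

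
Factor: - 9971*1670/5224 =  -2^(  -  2 )*5^1*13^2 * 59^1*167^1*653^(-1) = -  8325785/2612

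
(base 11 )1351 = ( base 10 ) 1750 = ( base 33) 1K1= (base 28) 26E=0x6D6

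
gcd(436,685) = 1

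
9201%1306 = 59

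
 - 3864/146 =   -  27 + 39/73=-26.47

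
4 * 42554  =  170216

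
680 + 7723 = 8403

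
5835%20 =15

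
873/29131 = 873/29131 = 0.03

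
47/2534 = 47/2534= 0.02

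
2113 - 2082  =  31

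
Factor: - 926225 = -5^2 * 37049^1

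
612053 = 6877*89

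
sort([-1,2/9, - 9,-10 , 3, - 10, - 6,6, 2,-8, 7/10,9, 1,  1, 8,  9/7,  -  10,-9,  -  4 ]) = [  -  10, - 10,-10,- 9, - 9, - 8,  -  6, - 4, - 1,2/9, 7/10, 1 , 1, 9/7, 2, 3,6,8,9]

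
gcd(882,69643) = 7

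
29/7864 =29/7864=0.00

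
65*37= 2405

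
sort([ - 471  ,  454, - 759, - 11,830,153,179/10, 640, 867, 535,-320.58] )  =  [ - 759,  -  471, - 320.58,-11, 179/10,153,  454 , 535 , 640,  830,867]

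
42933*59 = 2533047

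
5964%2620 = 724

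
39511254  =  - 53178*( - 743 ) 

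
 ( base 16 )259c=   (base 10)9628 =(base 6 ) 112324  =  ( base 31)a0i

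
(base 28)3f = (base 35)2T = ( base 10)99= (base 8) 143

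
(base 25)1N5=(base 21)2f8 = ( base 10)1205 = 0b10010110101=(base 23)269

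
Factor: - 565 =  - 5^1*113^1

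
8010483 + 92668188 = 100678671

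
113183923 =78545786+34638137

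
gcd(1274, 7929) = 1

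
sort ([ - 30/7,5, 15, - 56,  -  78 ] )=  [ - 78, - 56, - 30/7 , 5, 15]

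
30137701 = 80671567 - 50533866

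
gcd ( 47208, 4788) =84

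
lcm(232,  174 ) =696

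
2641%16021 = 2641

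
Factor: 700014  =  2^1*3^1*7^2*2381^1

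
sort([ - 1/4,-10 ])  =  [ - 10,  -  1/4 ]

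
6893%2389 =2115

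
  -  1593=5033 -6626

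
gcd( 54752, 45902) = 118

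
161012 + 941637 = 1102649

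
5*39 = 195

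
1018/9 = 113 + 1/9 = 113.11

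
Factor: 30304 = 2^5*947^1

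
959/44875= 959/44875 =0.02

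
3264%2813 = 451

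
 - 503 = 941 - 1444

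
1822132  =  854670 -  - 967462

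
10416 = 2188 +8228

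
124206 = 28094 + 96112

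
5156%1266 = 92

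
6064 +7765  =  13829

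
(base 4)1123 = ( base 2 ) 1011011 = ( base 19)4F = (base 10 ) 91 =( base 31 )2t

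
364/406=26/29 = 0.90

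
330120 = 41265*8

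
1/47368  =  1/47368= 0.00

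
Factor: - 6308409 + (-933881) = -2^1*5^1*11^1 *65839^1 = - 7242290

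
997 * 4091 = 4078727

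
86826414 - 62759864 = 24066550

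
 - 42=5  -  47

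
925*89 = 82325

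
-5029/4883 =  -5029/4883 = -  1.03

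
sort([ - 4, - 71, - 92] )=[ - 92, - 71, - 4]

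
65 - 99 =-34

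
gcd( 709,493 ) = 1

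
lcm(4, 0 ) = 0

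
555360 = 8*69420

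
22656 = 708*32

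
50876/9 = 50876/9  =  5652.89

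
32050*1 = 32050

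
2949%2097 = 852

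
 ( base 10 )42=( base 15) 2c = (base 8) 52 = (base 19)24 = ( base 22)1k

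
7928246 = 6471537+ 1456709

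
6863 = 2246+4617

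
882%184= 146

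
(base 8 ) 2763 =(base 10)1523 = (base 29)1nf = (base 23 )2k5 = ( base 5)22043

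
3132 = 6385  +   - 3253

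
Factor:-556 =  - 2^2 * 139^1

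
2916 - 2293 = 623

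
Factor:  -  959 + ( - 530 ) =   -  1489^1 = - 1489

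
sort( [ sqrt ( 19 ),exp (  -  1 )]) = [ exp( - 1), sqrt(19 )]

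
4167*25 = 104175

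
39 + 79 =118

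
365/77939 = 365/77939 = 0.00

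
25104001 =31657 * 793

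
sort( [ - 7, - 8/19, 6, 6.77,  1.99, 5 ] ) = [ - 7, - 8/19,1.99, 5, 6, 6.77 ]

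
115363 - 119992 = - 4629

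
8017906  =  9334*859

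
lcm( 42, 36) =252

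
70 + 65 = 135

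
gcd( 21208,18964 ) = 44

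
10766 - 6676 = 4090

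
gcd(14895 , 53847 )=9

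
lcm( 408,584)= 29784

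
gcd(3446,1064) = 2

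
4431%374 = 317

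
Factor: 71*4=284  =  2^2 * 71^1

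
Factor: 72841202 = 2^1*7^1*337^1*15439^1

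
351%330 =21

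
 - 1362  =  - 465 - 897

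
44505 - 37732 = 6773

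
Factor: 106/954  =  1/9 = 3^(- 2)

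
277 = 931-654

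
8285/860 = 9 + 109/172= 9.63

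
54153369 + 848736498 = 902889867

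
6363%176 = 27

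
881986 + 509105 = 1391091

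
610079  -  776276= -166197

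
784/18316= 196/4579 = 0.04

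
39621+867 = 40488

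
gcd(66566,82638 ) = 2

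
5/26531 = 5/26531 = 0.00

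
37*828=30636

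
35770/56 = 2555/4 = 638.75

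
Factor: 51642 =2^1*3^2*19^1*151^1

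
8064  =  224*36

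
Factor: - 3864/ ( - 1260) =46/15 =2^1*3^( - 1 ) * 5^( - 1 )*23^1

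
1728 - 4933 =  - 3205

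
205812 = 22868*9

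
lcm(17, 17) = 17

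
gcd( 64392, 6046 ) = 2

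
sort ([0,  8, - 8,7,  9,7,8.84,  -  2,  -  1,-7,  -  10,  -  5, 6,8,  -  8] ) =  [  -  10,-8,-8, - 7, - 5,  -  2, - 1, 0, 6, 7, 7,8,8, 8.84  ,  9 ]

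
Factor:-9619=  - 9619^1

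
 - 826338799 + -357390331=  - 1183729130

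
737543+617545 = 1355088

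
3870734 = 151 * 25634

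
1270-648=622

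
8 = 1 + 7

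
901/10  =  901/10 = 90.10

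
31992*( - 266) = -8509872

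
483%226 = 31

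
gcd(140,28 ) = 28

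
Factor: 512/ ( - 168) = - 64/21 =- 2^6*3^( - 1)  *7^( - 1) 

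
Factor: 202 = 2^1*101^1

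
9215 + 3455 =12670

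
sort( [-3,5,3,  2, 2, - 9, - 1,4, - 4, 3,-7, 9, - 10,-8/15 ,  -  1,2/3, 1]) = [-10,- 9, - 7,- 4,  -  3, - 1, - 1,-8/15,2/3 , 1, 2 , 2,  3,3,4,5,9 ] 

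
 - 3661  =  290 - 3951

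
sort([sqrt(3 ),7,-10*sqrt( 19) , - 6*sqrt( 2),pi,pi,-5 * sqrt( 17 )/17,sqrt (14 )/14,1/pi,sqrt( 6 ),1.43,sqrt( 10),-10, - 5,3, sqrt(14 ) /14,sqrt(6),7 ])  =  [- 10*sqrt( 19),-10, - 6*sqrt( 2 ),-5, - 5*sqrt( 17)/17, sqrt( 14)/14, sqrt( 14) /14,1/pi,1.43,sqrt( 3 ),sqrt( 6 ),  sqrt( 6 ),3,pi, pi,sqrt( 10),7,7 ] 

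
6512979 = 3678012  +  2834967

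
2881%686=137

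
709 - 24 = 685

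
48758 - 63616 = -14858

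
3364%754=348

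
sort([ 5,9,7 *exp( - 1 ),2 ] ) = [ 2,7*exp( -1),5,9 ] 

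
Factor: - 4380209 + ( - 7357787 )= - 2^2 *2934499^1 = - 11737996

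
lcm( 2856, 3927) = 31416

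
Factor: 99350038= 2^1 * 43^1 * 1155233^1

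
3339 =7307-3968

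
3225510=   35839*90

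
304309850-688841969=-384532119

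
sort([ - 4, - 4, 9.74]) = [ -4, - 4,9.74]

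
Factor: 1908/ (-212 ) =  - 3^2 = - 9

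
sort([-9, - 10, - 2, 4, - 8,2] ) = [  -  10,  -  9, - 8, -2, 2, 4]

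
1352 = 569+783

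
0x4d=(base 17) 49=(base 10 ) 77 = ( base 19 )41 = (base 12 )65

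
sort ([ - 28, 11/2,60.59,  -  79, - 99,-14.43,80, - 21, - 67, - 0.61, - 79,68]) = [ - 99,  -  79, - 79, - 67, - 28 ,-21, - 14.43  , -0.61, 11/2, 60.59, 68, 80 ] 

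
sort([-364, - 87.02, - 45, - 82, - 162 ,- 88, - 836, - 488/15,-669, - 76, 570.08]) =[  -  836,-669 , - 364, - 162,  -  88, - 87.02, - 82, - 76, - 45, - 488/15 , 570.08]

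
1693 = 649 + 1044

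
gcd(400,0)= 400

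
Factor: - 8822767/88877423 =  - 47^( - 1)*59^( - 1 ) * 32051^( - 1 )*8822767^1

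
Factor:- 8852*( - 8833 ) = 78189716 = 2^2*11^2*73^1*2213^1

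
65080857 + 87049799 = 152130656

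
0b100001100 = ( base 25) ai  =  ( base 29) 97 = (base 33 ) 84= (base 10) 268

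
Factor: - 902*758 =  - 2^2 * 11^1*41^1* 379^1 = - 683716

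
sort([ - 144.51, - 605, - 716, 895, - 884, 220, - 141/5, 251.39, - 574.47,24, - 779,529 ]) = [- 884, - 779 ,-716, - 605, - 574.47, - 144.51, - 141/5,24, 220, 251.39,529,895] 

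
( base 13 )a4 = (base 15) 8E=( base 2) 10000110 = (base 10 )134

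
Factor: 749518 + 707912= 2^1*3^1 * 5^1*13^1*37^1*101^1 = 1457430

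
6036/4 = 1509 = 1509.00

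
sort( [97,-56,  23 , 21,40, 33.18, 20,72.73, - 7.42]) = [-56,  -  7.42, 20, 21,23,33.18, 40, 72.73, 97]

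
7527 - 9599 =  - 2072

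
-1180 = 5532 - 6712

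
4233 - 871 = 3362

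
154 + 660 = 814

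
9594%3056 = 426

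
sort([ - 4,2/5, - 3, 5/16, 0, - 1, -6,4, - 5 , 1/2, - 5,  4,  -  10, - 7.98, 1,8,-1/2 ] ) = [-10, -7.98,- 6 , - 5,-5, - 4,  -  3 ,  -  1,  -  1/2, 0,5/16,2/5, 1/2, 1,4, 4, 8 ]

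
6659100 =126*52850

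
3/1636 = 3/1636 = 0.00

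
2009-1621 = 388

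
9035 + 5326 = 14361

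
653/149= 653/149 = 4.38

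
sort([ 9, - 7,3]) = [ - 7,3,9 ] 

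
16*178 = 2848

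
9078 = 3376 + 5702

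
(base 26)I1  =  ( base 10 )469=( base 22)l7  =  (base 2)111010101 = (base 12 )331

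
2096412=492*4261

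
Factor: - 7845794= - 2^1*11^1*503^1*709^1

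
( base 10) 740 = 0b1011100100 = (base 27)10B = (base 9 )1012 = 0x2e4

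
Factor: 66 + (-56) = 2^1*5^1  =  10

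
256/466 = 128/233= 0.55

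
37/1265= 37/1265=0.03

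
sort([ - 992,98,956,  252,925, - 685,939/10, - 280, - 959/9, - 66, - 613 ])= [  -  992,-685, - 613, - 280,-959/9, - 66,939/10, 98,252, 925, 956 ]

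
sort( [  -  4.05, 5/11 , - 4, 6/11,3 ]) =[ - 4.05, - 4,5/11,  6/11, 3]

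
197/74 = 2 + 49/74 = 2.66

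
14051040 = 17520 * 802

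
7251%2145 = 816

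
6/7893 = 2/2631 = 0.00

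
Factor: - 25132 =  - 2^2*61^1*103^1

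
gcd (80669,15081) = 1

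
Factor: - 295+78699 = 78404  =  2^2*17^1 * 1153^1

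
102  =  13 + 89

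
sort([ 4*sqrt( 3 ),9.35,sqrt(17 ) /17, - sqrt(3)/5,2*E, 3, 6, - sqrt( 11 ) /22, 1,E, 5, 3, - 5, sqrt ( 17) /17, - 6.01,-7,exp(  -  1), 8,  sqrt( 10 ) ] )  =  [ - 7, - 6.01, - 5,  -  sqrt( 3)/5, - sqrt( 11 ) /22,sqrt(17 )/17, sqrt( 17 ) /17, exp( - 1 ),1 , E, 3, 3,sqrt( 10 ),5, 2 *E,  6,4*sqrt(3 ),8, 9.35] 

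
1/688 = 1/688 = 0.00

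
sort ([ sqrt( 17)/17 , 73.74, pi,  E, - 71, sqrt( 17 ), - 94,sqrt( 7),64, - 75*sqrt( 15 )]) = [ - 75*sqrt( 15 ), -94, - 71,sqrt( 17)/17, sqrt(7),E,pi,sqrt( 17), 64,73.74 ] 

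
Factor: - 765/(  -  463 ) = 3^2  *5^1*17^1*463^( - 1)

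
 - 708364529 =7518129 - 715882658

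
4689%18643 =4689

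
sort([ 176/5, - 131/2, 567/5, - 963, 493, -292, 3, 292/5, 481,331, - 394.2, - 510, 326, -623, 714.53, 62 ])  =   [-963, - 623, - 510, - 394.2, - 292, -131/2,3, 176/5,292/5, 62,567/5, 326,331, 481,493, 714.53]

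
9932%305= 172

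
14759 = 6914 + 7845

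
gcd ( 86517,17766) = 9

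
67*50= 3350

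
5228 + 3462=8690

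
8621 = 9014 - 393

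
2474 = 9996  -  7522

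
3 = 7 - 4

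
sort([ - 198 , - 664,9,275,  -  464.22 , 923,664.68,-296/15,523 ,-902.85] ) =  [ - 902.85,-664 ,  -  464.22, - 198, - 296/15, 9,275,523 , 664.68,923 ]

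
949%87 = 79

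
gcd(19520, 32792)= 8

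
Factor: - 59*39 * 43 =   -  3^1*13^1 * 43^1*59^1=- 98943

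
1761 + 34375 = 36136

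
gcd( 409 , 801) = 1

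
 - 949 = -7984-- 7035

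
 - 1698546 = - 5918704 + 4220158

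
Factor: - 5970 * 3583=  - 21390510 = - 2^1*3^1*5^1*199^1*3583^1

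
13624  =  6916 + 6708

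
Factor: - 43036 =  - 2^2*7^1*29^1*53^1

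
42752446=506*84491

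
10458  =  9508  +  950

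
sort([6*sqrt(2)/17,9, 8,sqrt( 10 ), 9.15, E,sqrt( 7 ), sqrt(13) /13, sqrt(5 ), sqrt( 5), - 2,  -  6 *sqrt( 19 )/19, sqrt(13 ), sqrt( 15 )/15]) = [ - 2,- 6 * sqrt (19)/19, sqrt( 15 )/15, sqrt( 13)/13,6*sqrt( 2 )/17, sqrt(5), sqrt (5), sqrt( 7),E , sqrt( 10 ),sqrt(13),8,9,  9.15] 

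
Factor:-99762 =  - 2^1*3^1*13^1 * 1279^1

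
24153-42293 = -18140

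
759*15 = 11385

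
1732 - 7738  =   - 6006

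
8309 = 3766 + 4543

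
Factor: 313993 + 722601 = 1036594 = 2^1*13^1*39869^1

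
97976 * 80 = 7838080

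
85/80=1 + 1/16 = 1.06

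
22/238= 11/119= 0.09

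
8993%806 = 127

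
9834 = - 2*( - 4917)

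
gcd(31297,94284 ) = 1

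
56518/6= 28259/3 = 9419.67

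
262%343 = 262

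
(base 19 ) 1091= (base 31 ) 79P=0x1b77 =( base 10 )7031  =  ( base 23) d6g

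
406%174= 58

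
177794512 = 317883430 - 140088918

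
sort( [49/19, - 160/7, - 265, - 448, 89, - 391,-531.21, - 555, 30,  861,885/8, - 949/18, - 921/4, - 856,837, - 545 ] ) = [ - 856, - 555, - 545,  -  531.21 , - 448, - 391, - 265,- 921/4 , - 949/18,-160/7,49/19,  30,89,885/8,837,  861]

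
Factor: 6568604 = 2^2*7^1*19^1*12347^1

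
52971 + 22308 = 75279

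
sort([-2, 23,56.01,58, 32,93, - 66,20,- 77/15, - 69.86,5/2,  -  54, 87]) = [-69.86, - 66,- 54,- 77/15, - 2, 5/2, 20 , 23,  32,56.01,58,87,93 ] 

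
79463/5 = 15892 + 3/5 = 15892.60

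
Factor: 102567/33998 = 537/178= 2^( - 1) * 3^1*89^( - 1)*179^1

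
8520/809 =10 + 430/809  =  10.53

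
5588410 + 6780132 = 12368542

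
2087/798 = 2 + 491/798=2.62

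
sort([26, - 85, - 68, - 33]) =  [ - 85, - 68, - 33,26]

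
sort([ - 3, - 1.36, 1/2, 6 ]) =[-3,-1.36, 1/2, 6 ]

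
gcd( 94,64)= 2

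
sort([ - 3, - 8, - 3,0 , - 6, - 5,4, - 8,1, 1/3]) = [ - 8,  -  8 , - 6, - 5,-3, - 3,0,  1/3,1,4 ] 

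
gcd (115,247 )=1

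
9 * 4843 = 43587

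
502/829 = 502/829=0.61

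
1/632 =1/632 = 0.00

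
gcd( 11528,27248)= 1048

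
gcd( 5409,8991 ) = 9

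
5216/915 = 5216/915 = 5.70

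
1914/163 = 1914/163  =  11.74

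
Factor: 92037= 3^1*11^1*2789^1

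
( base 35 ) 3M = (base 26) 4n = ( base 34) 3p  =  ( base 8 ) 177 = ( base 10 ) 127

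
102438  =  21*4878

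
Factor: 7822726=2^1*31^1* 126173^1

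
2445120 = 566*4320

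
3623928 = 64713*56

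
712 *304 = 216448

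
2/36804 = 1/18402 = 0.00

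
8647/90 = 8647/90=96.08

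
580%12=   4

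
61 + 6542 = 6603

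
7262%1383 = 347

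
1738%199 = 146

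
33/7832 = 3/712 =0.00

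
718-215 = 503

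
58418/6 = 9736+1/3 =9736.33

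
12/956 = 3/239 = 0.01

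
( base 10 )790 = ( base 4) 30112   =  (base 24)18M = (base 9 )1067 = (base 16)316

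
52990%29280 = 23710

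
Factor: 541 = 541^1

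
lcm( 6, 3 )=6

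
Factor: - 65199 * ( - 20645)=1346033355 = 3^1*5^1*103^1 * 211^1*4129^1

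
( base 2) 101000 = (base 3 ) 1111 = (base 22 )1I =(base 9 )44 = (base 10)40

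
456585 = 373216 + 83369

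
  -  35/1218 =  - 1 + 169/174=- 0.03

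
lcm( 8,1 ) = 8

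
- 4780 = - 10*478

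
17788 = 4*4447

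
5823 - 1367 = 4456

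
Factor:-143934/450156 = - 2^(-1 )*149^1*233^( - 1 ) = - 149/466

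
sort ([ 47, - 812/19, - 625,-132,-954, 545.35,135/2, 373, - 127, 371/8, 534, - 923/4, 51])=[ - 954, - 625, - 923/4,  -  132, - 127, - 812/19, 371/8,47,51,135/2, 373, 534, 545.35 ]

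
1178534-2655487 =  - 1476953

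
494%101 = 90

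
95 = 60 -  - 35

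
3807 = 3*1269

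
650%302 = 46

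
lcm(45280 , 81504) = 407520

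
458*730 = 334340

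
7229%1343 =514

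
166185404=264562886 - 98377482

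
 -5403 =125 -5528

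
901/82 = 901/82 = 10.99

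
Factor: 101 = 101^1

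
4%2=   0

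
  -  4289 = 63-4352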